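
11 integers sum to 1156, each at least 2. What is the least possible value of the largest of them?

If every one of the 11 were at most 105, the total would be at most 11 × 105 = 1155 < 1156.
Taking 10 copies of 105 and 1 copy of 106 gives exactly 1156, so 106 is attained.

106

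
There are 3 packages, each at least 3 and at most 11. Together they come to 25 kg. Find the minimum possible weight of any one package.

To make one package as small as possible, make the other 2 as large as possible.
The other 2 contribute at most 2 × 11 = 22, leaving at least 25 − 22 = 3.
Since 3 ≥ 3, this is achievable: one at 3 and 2 at 11.

3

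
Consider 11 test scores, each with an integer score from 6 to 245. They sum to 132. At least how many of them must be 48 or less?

Let j be the number exceeding 48. Then the total is ≥ 49·j + 6·(11 − j) = 66 + 43j.
So 43j ≤ 66 and j ≤ 1; hence at least 11 − 1 = 10 are ≤ 48.
Exactly 10 works: 10 values at 6 and 1 at 49 total 109; raise one of the low values by 23 (still ≤ 48) to hit 132.

10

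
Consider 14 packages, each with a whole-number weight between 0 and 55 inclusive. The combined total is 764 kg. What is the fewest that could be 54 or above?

If only k of them are at least 54, the other 14 − k are at most 53, so the total is at most k·55 + (14 − k)·53.
This must reach 764, so k·55 + (14 − k)·53 ≥ 764, giving k ≥ 11.
Exactly 11 works: 11 values at 55 and 3 at 53 total 764.

11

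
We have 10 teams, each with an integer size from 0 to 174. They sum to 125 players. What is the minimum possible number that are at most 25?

Each value above 25 is at least 26, contributing at least 26 − 0 = 26 above the floor 0.
The sum exceeds the floor total 0 by 125, so at most ⌊125/26⌋ = 4 exceed 25, and at least 6 are ≤ 25.
Exactly 6 works: 6 values at 0 and 4 at 26 total 104; raise one of the low values by 21 (still ≤ 25) to hit 125.

6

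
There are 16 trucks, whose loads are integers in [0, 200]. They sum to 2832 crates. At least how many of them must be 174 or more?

Each value short of 174 is at most 173, costing at least 200 − 173 = 27 against the maximum total of 3200.
We can afford to lose at most 3200 − 2832 = 368, so at most ⌊368/27⌋ = 13 fall short, and at least 3 are ≥ 174.
Exactly 3 works: 3 values at 200 and 13 at 173 total 2849; lower one of the high values by 17 (still ≥ 174) to hit 2832.

3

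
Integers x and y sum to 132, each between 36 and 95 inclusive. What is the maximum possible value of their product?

4356

xy = x(132 − x) is maximized when x is as near 132/2 as the bounds allow.
Taking x = 66 and y = 66 (both in [36, 95]) gives xy = 4356.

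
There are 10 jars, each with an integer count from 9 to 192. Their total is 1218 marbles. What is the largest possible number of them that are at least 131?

9

With k values at 131 or above and the rest at least 9, the sum is at least 90 + 122k.
Since the sum is 1218, we need 122k ≤ 1128, i.e. k ≤ 9.
k = 9 is achieved by 9 values at 131 and 1 at 9, total 1188; add 30 to one value (staying below 131) to reach 1218.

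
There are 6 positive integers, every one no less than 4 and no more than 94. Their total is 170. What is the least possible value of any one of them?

To make one integer as small as possible, make the other 5 as large as possible.
The other 5 can take up 5 × 94 = 470 ≥ 170 − 4, so one integer can sit at its floor of 4.
Achievable: one at 4 and the other 5 totalling 166, which fits since 5 × 4 ≤ 166 ≤ 5 × 94.

4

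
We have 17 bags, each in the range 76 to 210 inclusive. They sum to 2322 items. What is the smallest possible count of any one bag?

76

Minimizing one value means maximizing the remaining 16.
The other 16 can take up 16 × 210 = 3360 ≥ 2322 − 76, so one bag can sit at its floor of 76.
Achievable: one at 76 and the other 16 totalling 2246, which fits since 16 × 76 ≤ 2246 ≤ 16 × 210.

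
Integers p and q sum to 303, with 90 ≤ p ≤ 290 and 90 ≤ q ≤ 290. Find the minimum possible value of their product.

pq = p(303 − p) is concave in p, so over [90, 213] it is minimized at an endpoint.
At the endpoint p = 90, q = 303 − 90 = 213, so pq = 90 × 213 = 19170.

19170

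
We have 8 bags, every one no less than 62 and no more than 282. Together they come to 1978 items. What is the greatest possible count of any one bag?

282

To make one bag as large as possible, make the other 7 as small as possible.
The other 7 contribute at least 7 × 62 = 434, leaving at most 1978 − 434 = 1544.
But each bag is capped at 282, so the maximum is 282.
Achievable: one at 282 and the other 7 totalling 1696, which fits since 7 × 62 ≤ 1696 ≤ 7 × 282.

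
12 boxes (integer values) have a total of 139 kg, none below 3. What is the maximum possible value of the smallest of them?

11

The 12 values sum to 139, so their minimum is at most ⌊139/12⌋ = 11.
Taking 5 copies of 11 and 7 copies of 12 gives exactly 139, so 11 is attained.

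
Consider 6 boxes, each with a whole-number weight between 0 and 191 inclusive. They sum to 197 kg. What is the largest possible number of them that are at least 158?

If k of the values are ≥ 158, the total is ≥ 158k + 0(6 − k).
Setting 158k + 0(6 − k) ≤ 197 gives 158k ≤ 197, so k ≤ 1.
k = 1 is achieved by 1 value at 158 and 5 at 0, total 158; add 39 to one value (staying below 158) to reach 197.

1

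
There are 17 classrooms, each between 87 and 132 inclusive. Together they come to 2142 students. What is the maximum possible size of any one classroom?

To make one classroom as large as possible, make the other 16 as small as possible.
The other 16 contribute at least 16 × 87 = 1392, leaving at most 2142 − 1392 = 750.
But each classroom is capped at 132, so the maximum is 132.
Achievable: one at 132 and the other 16 totalling 2010, which fits since 16 × 87 ≤ 2010 ≤ 16 × 132.

132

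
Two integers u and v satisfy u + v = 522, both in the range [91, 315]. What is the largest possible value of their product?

68121

For a fixed sum, the product uv is largest when u and v are as close as possible.
Taking u = 261 and v = 261 (both in [91, 315]) gives uv = 68121.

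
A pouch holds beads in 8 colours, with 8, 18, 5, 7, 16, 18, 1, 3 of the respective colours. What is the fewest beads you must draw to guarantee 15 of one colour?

In the worst case you take as many as possible of each colour without reaching 15: 8 + 14 + 5 + 7 + 14 + 14 + 1 + 3 = 66.
The next one must give 15 of some colour, so 66 + 1 = 67.

67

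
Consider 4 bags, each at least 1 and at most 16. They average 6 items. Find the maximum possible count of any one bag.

Maximizing one value means minimizing the remaining 3.
The total is 4 × 6 = 24.
The other 3 contribute at least 3 × 1 = 3, leaving at most 24 − 3 = 21.
But each bag is capped at 16, so the maximum is 16.
Achievable: one at 16 and the other 3 totalling 8, which fits since 3 × 1 ≤ 8 ≤ 3 × 16.

16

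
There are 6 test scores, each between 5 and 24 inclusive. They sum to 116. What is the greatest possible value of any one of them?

To make one score as large as possible, make the other 5 as small as possible.
The other 5 contribute at least 5 × 5 = 25, leaving at most 116 − 25 = 91.
But each score is capped at 24, so the maximum is 24.
Achievable: one at 24 and the other 5 totalling 92, which fits since 5 × 5 ≤ 92 ≤ 5 × 24.

24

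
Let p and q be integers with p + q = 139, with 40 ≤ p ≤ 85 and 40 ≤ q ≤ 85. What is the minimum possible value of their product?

For a fixed sum, pq is smallest when p and q are as far apart as possible.
The extreme feasible split is p = 54, q = 85, giving pq = 4590.

4590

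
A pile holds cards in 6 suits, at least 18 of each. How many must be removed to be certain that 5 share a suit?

25

In the worst case you draw 4 of each of the 6 suits: 6 × 4 = 24.
One more forces 5 of some suit, so 24 + 1 = 25.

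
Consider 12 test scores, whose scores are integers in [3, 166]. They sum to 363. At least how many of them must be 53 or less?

6

If only k of them are at most 53, the other 12 − k are at least 54, so the total is at least (12 − k)·54 + k·3.
This is ≤ 363, so (12 − k)·54 + 3k ≤ 363, which gives k ≥ 6.
Exactly 6 works: 6 values at 3 and 6 at 54 total 342; raise one of the low values by 21 (still ≤ 53) to hit 363.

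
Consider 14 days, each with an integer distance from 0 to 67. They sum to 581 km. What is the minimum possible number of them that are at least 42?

1

If only k of them are at least 42, the other 14 − k are at most 41, so the total is at most k·67 + (14 − k)·41.
This must reach 581, so k·67 + (14 − k)·41 ≥ 581, giving k ≥ 1.
Exactly 1 works: 1 value at 67 and 13 at 41 total 600; lower one of the high values by 19 (still ≥ 42) to hit 581.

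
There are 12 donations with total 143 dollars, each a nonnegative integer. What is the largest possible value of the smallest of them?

11

If every one of the 12 were at least 12, the total would be at least 12 × 12 = 144 > 143.
Achievable: 1 of them at 11 and 11 at 12 total 143.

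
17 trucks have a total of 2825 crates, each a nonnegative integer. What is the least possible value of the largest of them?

The average is 2825/17 > 166, so not all 17 can be 166 or less; the largest is ≥ 167.
Equality holds with 3 values of 167 and 14 values of 166.

167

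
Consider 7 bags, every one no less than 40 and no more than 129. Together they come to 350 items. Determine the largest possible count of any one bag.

110

Maximizing one value means minimizing the remaining 6.
The other 6 contribute at least 6 × 40 = 240, leaving at most 350 − 240 = 110.
Since 110 ≤ 129, this is achievable: one at 110 and 6 at 40.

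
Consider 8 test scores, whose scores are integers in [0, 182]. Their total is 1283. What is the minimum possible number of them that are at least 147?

4

If only k of them are at least 147, the other 8 − k are at most 146, so the total is at most k·182 + (8 − k)·146.
This must reach 1283, so k·182 + (8 − k)·146 ≥ 1283, giving k ≥ 4.
Exactly 4 works: 4 values at 182 and 4 at 146 total 1312; lower one of the high values by 29 (still ≥ 147) to hit 1283.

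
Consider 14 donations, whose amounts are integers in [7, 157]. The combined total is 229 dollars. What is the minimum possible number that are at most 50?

If only k of them are at most 50, the other 14 − k are at least 51, so the total is at least (14 − k)·51 + k·7.
This is ≤ 229, so (14 − k)·51 + 7k ≤ 229, which gives k ≥ 12.
Exactly 12 works: 12 values at 7 and 2 at 51 total 186; raise one of the low values by 43 (still ≤ 50) to hit 229.

12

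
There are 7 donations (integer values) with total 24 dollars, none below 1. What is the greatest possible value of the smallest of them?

The 7 values sum to 24, so their minimum is at most ⌊24/7⌋ = 3.
Taking 4 copies of 3 and 3 copies of 4 gives exactly 24, so 3 is attained.

3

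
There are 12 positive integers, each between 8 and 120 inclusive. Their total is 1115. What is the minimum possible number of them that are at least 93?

Each value short of 93 is at most 92, costing at least 120 − 92 = 28 against the maximum total of 1440.
We can afford to lose at most 1440 − 1115 = 325, so at most ⌊325/28⌋ = 11 fall short, and at least 1 are ≥ 93.
Exactly 1 works: 1 value at 120 and 11 at 92 total 1132; lower one of the high values by 17 (still ≥ 93) to hit 1115.

1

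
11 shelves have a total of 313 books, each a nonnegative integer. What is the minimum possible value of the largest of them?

29

The average is 313/11 > 28, so not all 11 can be 28 or less; the largest is ≥ 29.
Equality holds with 5 values of 29 and 6 values of 28.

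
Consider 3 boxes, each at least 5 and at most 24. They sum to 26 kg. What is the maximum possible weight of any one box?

16

To make one box as large as possible, make the other 2 as small as possible.
The other 2 contribute at least 2 × 5 = 10, leaving at most 26 − 10 = 16.
Since 16 ≤ 24, this is achievable: one at 16 and 2 at 5.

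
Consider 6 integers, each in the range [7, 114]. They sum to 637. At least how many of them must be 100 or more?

3

If only k of them are at least 100, the other 6 − k are at most 99, so the total is at most k·114 + (6 − k)·99.
This must reach 637, so k·114 + (6 − k)·99 ≥ 637, giving k ≥ 3.
Exactly 3 works: 3 values at 114 and 3 at 99 total 639; lower one of the high values by 2 (still ≥ 100) to hit 637.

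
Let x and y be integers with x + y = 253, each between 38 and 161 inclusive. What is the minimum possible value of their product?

14812

For a fixed sum, xy is smallest when x and y are as far apart as possible.
The extreme feasible split is x = 92, y = 161, giving xy = 14812.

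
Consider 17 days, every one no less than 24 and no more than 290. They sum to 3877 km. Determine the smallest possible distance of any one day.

24

Minimizing one value means maximizing the remaining 16.
The other 16 can take up 16 × 290 = 4640 ≥ 3877 − 24, so one day can sit at its floor of 24.
Achievable: one at 24 and the other 16 totalling 3853, which fits since 16 × 24 ≤ 3853 ≤ 16 × 290.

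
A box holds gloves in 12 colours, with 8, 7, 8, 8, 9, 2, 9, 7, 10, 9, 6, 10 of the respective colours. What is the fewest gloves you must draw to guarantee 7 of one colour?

In the worst case you take as many as possible of each colour without reaching 7: 6 + 6 + 6 + 6 + 6 + 2 + 6 + 6 + 6 + 6 + 6 + 6 = 68.
The next one must give 7 of some colour, so 68 + 1 = 69.

69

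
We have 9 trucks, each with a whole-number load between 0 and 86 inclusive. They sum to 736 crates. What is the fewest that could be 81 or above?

Each value short of 81 is at most 80, costing at least 86 − 80 = 6 against the maximum total of 774.
We can afford to lose at most 774 − 736 = 38, so at most ⌊38/6⌋ = 6 fall short, and at least 3 are ≥ 81.
Exactly 3 works: 3 values at 86 and 6 at 80 total 738; lower one of the high values by 2 (still ≥ 81) to hit 736.

3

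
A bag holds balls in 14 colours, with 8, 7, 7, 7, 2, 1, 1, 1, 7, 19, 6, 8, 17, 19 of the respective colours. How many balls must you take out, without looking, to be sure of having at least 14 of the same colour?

95

In the worst case you take as many as possible of each colour without reaching 14: 8 + 7 + 7 + 7 + 2 + 1 + 1 + 1 + 7 + 13 + 6 + 8 + 13 + 13 = 94.
The next one must give 14 of some colour, so 94 + 1 = 95.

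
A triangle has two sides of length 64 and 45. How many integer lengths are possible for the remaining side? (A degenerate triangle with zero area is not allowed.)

The triangle inequality gives |64 − 45| < c < 64 + 45, i.e. 19 < c < 109.
So c can be any integer from 20 to 108: 89 values.

89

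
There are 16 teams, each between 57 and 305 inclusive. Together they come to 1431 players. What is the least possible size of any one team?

57

Minimizing one value means maximizing the remaining 15.
The other 15 can take up 15 × 305 = 4575 ≥ 1431 − 57, so one team can sit at its floor of 57.
Achievable: one at 57 and the other 15 totalling 1374, which fits since 15 × 57 ≤ 1374 ≤ 15 × 305.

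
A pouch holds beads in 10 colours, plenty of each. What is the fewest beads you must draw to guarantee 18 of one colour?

171

In the worst case you draw 17 of each of the 10 colours: 10 × 17 = 170.
One more forces 18 of some colour, so 170 + 1 = 171.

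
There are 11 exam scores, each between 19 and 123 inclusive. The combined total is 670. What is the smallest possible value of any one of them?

To make one score as small as possible, make the other 10 as large as possible.
The other 10 can take up 10 × 123 = 1230 ≥ 670 − 19, so one score can sit at its floor of 19.
Achievable: one at 19 and the other 10 totalling 651, which fits since 10 × 19 ≤ 651 ≤ 10 × 123.

19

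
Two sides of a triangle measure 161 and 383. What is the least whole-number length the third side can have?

The third side must exceed |161 − 383| = 222.
The smallest integer above 222 is 223.

223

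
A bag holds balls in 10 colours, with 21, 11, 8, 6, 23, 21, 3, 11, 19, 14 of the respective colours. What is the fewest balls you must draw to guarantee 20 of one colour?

130

In the worst case you take as many as possible of each colour without reaching 20: 19 + 11 + 8 + 6 + 19 + 19 + 3 + 11 + 19 + 14 = 129.
The next one must give 20 of some colour, so 129 + 1 = 130.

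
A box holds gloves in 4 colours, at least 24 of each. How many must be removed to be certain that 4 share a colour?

You could draw 3 of every colour without reaching 4 of any — 12 in all.
One more forces 4 of some colour, so 12 + 1 = 13.

13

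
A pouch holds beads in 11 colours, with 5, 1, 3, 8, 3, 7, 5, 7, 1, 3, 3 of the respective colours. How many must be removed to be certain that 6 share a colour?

In the worst case you take as many as possible of each colour without reaching 6: 5 + 1 + 3 + 5 + 3 + 5 + 5 + 5 + 1 + 3 + 3 = 39.
The next one must give 6 of some colour, so 39 + 1 = 40.

40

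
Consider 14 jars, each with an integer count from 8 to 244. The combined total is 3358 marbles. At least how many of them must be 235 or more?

If only k of them are at least 235, the other 14 − k are at most 234, so the total is at most k·244 + (14 − k)·234.
This must reach 3358, so k·244 + (14 − k)·234 ≥ 3358, giving k ≥ 9.
Exactly 9 works: 9 values at 244 and 5 at 234 total 3366; lower one of the high values by 8 (still ≥ 235) to hit 3358.

9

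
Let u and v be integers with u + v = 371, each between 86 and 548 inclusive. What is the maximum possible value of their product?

uv = u(371 − u) is maximized when u is as near 371/2 as the bounds allow.
Taking u = 185 and v = 186 (both in [86, 548]) gives uv = 34410.

34410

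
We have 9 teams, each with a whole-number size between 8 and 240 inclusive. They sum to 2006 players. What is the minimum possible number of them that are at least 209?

Suppose at most 9 − j of them reach 209; then j values are ≤ 208 and the rest ≤ 240.
The total is then ≤ 208·j + 240·(9 − j) = 2160 − 32j. For this to be ≥ 2006 we need j ≤ 4, so at least 9 − 4 = 5 must reach 209.
Exactly 5 works: 5 values at 240 and 4 at 208 total 2032; lower one of the high values by 26 (still ≥ 209) to hit 2006.

5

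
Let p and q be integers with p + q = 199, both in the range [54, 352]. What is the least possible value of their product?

Since p + q is fixed, pushing one of them to its bound minimizes the product.
The extreme feasible split is p = 54, q = 145, giving pq = 7830.

7830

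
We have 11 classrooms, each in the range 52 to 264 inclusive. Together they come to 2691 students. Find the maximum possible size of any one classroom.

264

Maximizing one value means minimizing the remaining 10.
The other 10 contribute at least 10 × 52 = 520, leaving at most 2691 − 520 = 2171.
But each classroom is capped at 264, so the maximum is 264.
Achievable: one at 264 and the other 10 totalling 2427, which fits since 10 × 52 ≤ 2427 ≤ 10 × 264.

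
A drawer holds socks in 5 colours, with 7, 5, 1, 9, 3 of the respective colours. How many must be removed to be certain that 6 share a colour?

In the worst case you take as many as possible of each colour without reaching 6: 5 + 5 + 1 + 5 + 3 = 19.
The next one must give 6 of some colour, so 19 + 1 = 20.

20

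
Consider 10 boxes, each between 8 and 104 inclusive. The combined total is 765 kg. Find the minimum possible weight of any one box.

To make one box as small as possible, make the other 9 as large as possible.
The other 9 can take up 9 × 104 = 936 ≥ 765 − 8, so one box can sit at its floor of 8.
Achievable: one at 8 and the other 9 totalling 757, which fits since 9 × 8 ≤ 757 ≤ 9 × 104.

8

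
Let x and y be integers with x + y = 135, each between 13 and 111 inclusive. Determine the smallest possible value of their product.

2664

For a fixed sum, xy is smallest when x and y are as far apart as possible.
At the endpoint x = 24, y = 135 − 24 = 111, so xy = 24 × 111 = 2664.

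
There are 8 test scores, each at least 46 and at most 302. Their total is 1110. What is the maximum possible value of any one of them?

302

Maximizing one value means minimizing the remaining 7.
The other 7 contribute at least 7 × 46 = 322, leaving at most 1110 − 322 = 788.
But each score is capped at 302, so the maximum is 302.
Achievable: one at 302 and the other 7 totalling 808, which fits since 7 × 46 ≤ 808 ≤ 7 × 302.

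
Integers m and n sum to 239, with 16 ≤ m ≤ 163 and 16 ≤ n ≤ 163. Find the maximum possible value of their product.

14280

With m + n fixed, mn peaks when the two are closest together.
Taking m = 119 and n = 120 (both in [16, 163]) gives mn = 14280.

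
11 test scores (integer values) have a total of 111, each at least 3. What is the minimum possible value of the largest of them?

If every one of the 11 were at most 10, the total would be at most 11 × 10 = 110 < 111.
Equality holds with 1 value of 11 and 10 values of 10.

11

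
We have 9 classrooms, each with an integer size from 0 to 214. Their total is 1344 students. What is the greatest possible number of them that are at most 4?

Suppose k of them are at most 4. Those contribute at most 4 each and the rest at most 214 each.
So the total is at most 4k + 214(9 − k) = 1926 − 210k. This must still be ≥ 1344, so k ≤ 2.
k = 2 is achieved by 2 values at 4 and 7 at 214, total 1506; lower one of the 214's by 162 (still > 4) to reach 1344.

2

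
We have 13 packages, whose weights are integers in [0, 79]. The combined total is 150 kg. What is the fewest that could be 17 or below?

5

If only k of them are at most 17, the other 13 − k are at least 18, so the total is at least (13 − k)·18 + k·0.
This is ≤ 150, so (13 − k)·18 + 0k ≤ 150, which gives k ≥ 5.
Exactly 5 works: 5 values at 0 and 8 at 18 total 144; raise one of the low values by 6 (still ≤ 17) to hit 150.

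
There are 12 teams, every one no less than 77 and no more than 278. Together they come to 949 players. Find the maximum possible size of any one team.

102

Maximizing one value means minimizing the remaining 11.
The other 11 contribute at least 11 × 77 = 847, leaving at most 949 − 847 = 102.
Since 102 ≤ 278, this is achievable: one at 102 and 11 at 77.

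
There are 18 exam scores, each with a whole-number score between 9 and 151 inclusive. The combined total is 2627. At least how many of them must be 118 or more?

16

If only k of them are at least 118, the other 18 − k are at most 117, so the total is at most k·151 + (18 − k)·117.
This must reach 2627, so k·151 + (18 − k)·117 ≥ 2627, giving k ≥ 16.
Exactly 16 works: 16 values at 151 and 2 at 117 total 2650; lower one of the high values by 23 (still ≥ 118) to hit 2627.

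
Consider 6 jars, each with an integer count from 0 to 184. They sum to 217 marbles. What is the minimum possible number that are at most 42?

Let j be the number exceeding 42. Then the total is ≥ 43·j + 0·(6 − j) = 0 + 43j.
So 43j ≤ 217 and j ≤ 5; hence at least 6 − 5 = 1 are ≤ 42.
Exactly 1 works: 1 value at 0 and 5 at 43 total 215; raise one of the low values by 2 (still ≤ 42) to hit 217.

1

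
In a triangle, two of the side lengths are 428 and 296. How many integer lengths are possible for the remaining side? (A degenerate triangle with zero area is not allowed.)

591

The triangle inequality gives |428 − 296| < c < 428 + 296, i.e. 132 < c < 724.
So c can be any integer from 133 to 723: 591 values.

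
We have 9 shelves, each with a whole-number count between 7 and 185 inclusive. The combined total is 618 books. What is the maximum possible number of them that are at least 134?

4

Suppose k of them are at least 134. Those contribute at least 134 each and the other 9 − k at least 7 each.
So the total is at least 134k + 7(9 − k) = 63 + 127k. This must be ≤ 618, giving k ≤ 4.
k = 4 is achieved by 4 values at 134 and 5 at 7, total 571; add 47 to one value (staying below 134) to reach 618.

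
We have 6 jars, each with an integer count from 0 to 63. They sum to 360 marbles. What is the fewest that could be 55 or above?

If only k of them are at least 55, the other 6 − k are at most 54, so the total is at most k·63 + (6 − k)·54.
This must reach 360, so k·63 + (6 − k)·54 ≥ 360, giving k ≥ 4.
Exactly 4 works: 4 values at 63 and 2 at 54 total 360.

4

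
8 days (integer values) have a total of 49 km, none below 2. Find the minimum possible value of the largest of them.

7

If every one of the 8 were at most 6, the total would be at most 8 × 6 = 48 < 49.
Equality holds with 1 value of 7 and 7 values of 6.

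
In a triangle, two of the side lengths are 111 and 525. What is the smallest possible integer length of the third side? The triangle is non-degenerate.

415

The third side must exceed |111 − 525| = 414.
The smallest integer above 414 is 415.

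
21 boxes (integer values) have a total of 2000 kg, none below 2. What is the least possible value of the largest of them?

96

The 21 values sum to 2000, so their maximum is at least ⌈2000/21⌉ = 96.
Taking 16 copies of 95 and 5 copies of 96 gives exactly 2000, so 96 is attained.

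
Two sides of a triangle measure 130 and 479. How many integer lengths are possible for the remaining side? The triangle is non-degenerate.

The triangle inequality gives |130 − 479| < c < 130 + 479, i.e. 349 < c < 609.
So c can be any integer from 350 to 608: 259 values.

259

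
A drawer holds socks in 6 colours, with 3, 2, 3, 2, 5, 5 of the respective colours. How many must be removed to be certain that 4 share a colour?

In the worst case you take as many as possible of each colour without reaching 4: 3 + 2 + 3 + 2 + 3 + 3 = 16.
The next one must give 4 of some colour, so 16 + 1 = 17.

17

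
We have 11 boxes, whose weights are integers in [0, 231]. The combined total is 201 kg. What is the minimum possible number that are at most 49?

Let j be the number exceeding 49. Then the total is ≥ 50·j + 0·(11 − j) = 0 + 50j.
So 50j ≤ 201 and j ≤ 4; hence at least 11 − 4 = 7 are ≤ 49.
Exactly 7 works: 7 values at 0 and 4 at 50 total 200; raise one of the low values by 1 (still ≤ 49) to hit 201.

7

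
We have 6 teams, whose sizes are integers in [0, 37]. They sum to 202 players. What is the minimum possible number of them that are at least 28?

Each value short of 28 is at most 27, costing at least 37 − 27 = 10 against the maximum total of 222.
We can afford to lose at most 222 − 202 = 20, so at most ⌊20/10⌋ = 2 fall short, and at least 4 are ≥ 28.
Exactly 4 works: 4 values at 37 and 2 at 27 total 202.

4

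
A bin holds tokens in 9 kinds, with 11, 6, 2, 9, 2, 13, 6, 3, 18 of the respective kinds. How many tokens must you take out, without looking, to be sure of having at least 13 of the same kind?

In the worst case you take as many as possible of each kind without reaching 13: 11 + 6 + 2 + 9 + 2 + 12 + 6 + 3 + 12 = 63.
The next one must give 13 of some kind, so 63 + 1 = 64.

64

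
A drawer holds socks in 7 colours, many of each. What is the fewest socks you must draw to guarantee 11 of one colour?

71

In the worst case you draw 10 of each of the 7 colours: 7 × 10 = 70.
One more forces 11 of some colour, so 70 + 1 = 71.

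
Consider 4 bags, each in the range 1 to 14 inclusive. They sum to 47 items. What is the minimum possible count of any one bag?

5

To make one bag as small as possible, make the other 3 as large as possible.
The other 3 contribute at most 3 × 14 = 42, leaving at least 47 − 42 = 5.
Since 5 ≥ 1, this is achievable: one at 5 and 3 at 14.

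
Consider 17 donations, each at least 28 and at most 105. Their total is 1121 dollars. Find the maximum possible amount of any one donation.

105

Maximizing one value means minimizing the remaining 16.
The other 16 contribute at least 16 × 28 = 448, leaving at most 1121 − 448 = 673.
But each donation is capped at 105, so the maximum is 105.
Achievable: one at 105 and the other 16 totalling 1016, which fits since 16 × 28 ≤ 1016 ≤ 16 × 105.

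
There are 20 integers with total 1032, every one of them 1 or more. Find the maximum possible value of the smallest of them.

The 20 values sum to 1032, so their minimum is at most ⌊1032/20⌋ = 51.
Taking 8 copies of 51 and 12 copies of 52 gives exactly 1032, so 51 is attained.

51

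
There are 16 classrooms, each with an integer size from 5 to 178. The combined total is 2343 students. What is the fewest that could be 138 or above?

4

Suppose at most 16 − j of them reach 138; then j values are ≤ 137 and the rest ≤ 178.
The total is then ≤ 137·j + 178·(16 − j) = 2848 − 41j. For this to be ≥ 2343 we need j ≤ 12, so at least 16 − 12 = 4 must reach 138.
Exactly 4 works: 4 values at 178 and 12 at 137 total 2356; lower one of the high values by 13 (still ≥ 138) to hit 2343.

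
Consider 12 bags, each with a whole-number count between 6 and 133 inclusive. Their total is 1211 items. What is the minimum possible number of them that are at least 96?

2

Each value short of 96 is at most 95, costing at least 133 − 95 = 38 against the maximum total of 1596.
We can afford to lose at most 1596 − 1211 = 385, so at most ⌊385/38⌋ = 10 fall short, and at least 2 are ≥ 96.
Exactly 2 works: 2 values at 133 and 10 at 95 total 1216; lower one of the high values by 5 (still ≥ 96) to hit 1211.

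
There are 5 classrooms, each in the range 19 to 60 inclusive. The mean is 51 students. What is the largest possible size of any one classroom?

60

To make one classroom as large as possible, make the other 4 as small as possible.
The total is 5 × 51 = 255.
The other 4 contribute at least 4 × 19 = 76, leaving at most 255 − 76 = 179.
But each classroom is capped at 60, so the maximum is 60.
Achievable: one at 60 and the other 4 totalling 195, which fits since 4 × 19 ≤ 195 ≤ 4 × 60.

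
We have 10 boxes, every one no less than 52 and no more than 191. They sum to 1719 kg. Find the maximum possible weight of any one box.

Maximizing one value means minimizing the remaining 9.
The other 9 contribute at least 9 × 52 = 468, leaving at most 1719 − 468 = 1251.
But each box is capped at 191, so the maximum is 191.
Achievable: one at 191 and the other 9 totalling 1528, which fits since 9 × 52 ≤ 1528 ≤ 9 × 191.

191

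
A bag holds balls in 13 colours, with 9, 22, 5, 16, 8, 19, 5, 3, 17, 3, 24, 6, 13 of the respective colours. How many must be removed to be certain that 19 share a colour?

140

In the worst case you take as many as possible of each colour without reaching 19: 9 + 18 + 5 + 16 + 8 + 18 + 5 + 3 + 17 + 3 + 18 + 6 + 13 = 139.
The next one must give 19 of some colour, so 139 + 1 = 140.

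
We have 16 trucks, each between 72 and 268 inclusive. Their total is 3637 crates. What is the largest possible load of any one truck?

268

To make one truck as large as possible, make the other 15 as small as possible.
The other 15 contribute at least 15 × 72 = 1080, leaving at most 3637 − 1080 = 2557.
But each truck is capped at 268, so the maximum is 268.
Achievable: one at 268 and the other 15 totalling 3369, which fits since 15 × 72 ≤ 3369 ≤ 15 × 268.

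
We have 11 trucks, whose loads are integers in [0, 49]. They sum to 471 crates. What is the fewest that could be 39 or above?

Suppose at most 11 − j of them reach 39; then j values are ≤ 38 and the rest ≤ 49.
The total is then ≤ 38·j + 49·(11 − j) = 539 − 11j. For this to be ≥ 471 we need j ≤ 6, so at least 11 − 6 = 5 must reach 39.
Exactly 5 works: 5 values at 49 and 6 at 38 total 473; lower one of the high values by 2 (still ≥ 39) to hit 471.

5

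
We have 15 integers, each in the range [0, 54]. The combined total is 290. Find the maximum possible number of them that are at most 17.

Each value at 17 or below falls at least 54 − 17 = 37 short of the ceiling 54.
The ceiling total is 15 × 54 = 810, and we need 290, so at most ⌊(810 − 290)/37⌋ = 14 can be that low.
k = 14 is achieved by 14 values at 17 and 1 at 54, total 292; lower one of the 54's by 2 (still > 17) to reach 290.

14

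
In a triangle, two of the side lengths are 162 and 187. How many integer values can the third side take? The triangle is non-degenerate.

323

The triangle inequality gives |162 − 187| < c < 162 + 187, i.e. 25 < c < 349.
So c can be any integer from 26 to 348: 323 values.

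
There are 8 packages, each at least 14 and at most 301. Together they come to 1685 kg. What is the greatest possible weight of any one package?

301

To make one package as large as possible, make the other 7 as small as possible.
The other 7 contribute at least 7 × 14 = 98, leaving at most 1685 − 98 = 1587.
But each package is capped at 301, so the maximum is 301.
Achievable: one at 301 and the other 7 totalling 1384, which fits since 7 × 14 ≤ 1384 ≤ 7 × 301.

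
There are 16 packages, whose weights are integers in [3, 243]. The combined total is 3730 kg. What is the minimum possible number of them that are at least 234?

Each value short of 234 is at most 233, costing at least 243 − 233 = 10 against the maximum total of 3888.
We can afford to lose at most 3888 − 3730 = 158, so at most ⌊158/10⌋ = 15 fall short, and at least 1 are ≥ 234.
Exactly 1 works: 1 value at 243 and 15 at 233 total 3738; lower one of the high values by 8 (still ≥ 234) to hit 3730.

1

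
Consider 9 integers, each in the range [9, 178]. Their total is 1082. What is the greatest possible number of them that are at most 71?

Suppose k of them are at most 71. Those contribute at most 71 each and the rest at most 178 each.
So the total is at most 71k + 178(9 − k) = 1602 − 107k. This must still be ≥ 1082, so k ≤ 4.
k = 4 is achieved by 4 values at 71 and 5 at 178, total 1174; lower one of the 178's by 92 (still > 71) to reach 1082.

4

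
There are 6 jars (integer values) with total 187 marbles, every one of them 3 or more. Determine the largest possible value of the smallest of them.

31

The 6 values sum to 187, so their minimum is at most ⌊187/6⌋ = 31.
Taking 5 copies of 31 and 1 copy of 32 gives exactly 187, so 31 is attained.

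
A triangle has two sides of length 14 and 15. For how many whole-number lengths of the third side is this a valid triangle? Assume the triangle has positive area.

The triangle inequality gives |14 − 15| < c < 14 + 15, i.e. 1 < c < 29.
So c can be any integer from 2 to 28: 27 values.

27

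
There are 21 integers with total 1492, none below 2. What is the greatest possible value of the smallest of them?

71

The average is 1492/21 < 72, so some value is ≤ 71.
Equality holds with 20 values of 71 and 1 value of 72.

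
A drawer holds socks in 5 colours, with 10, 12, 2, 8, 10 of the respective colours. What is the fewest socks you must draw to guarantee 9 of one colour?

In the worst case you take as many as possible of each colour without reaching 9: 8 + 8 + 2 + 8 + 8 = 34.
The next one must give 9 of some colour, so 34 + 1 = 35.

35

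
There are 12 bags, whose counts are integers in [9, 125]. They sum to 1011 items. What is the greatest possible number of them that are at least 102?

Suppose k of them are at least 102. Those contribute at least 102 each and the other 12 − k at least 9 each.
So the total is at least 102k + 9(12 − k) = 108 + 93k. This must be ≤ 1011, giving k ≤ 9.
k = 9 is achieved by 9 values at 102 and 3 at 9, total 945; add 66 to one value (staying below 102) to reach 1011.

9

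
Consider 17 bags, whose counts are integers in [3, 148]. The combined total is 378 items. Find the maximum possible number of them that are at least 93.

If k of the values are ≥ 93, the total is ≥ 93k + 3(17 − k).
Setting 93k + 3(17 − k) ≤ 378 gives 90k ≤ 327, so k ≤ 3.
k = 3 is achieved by 3 values at 93 and 14 at 3, total 321; add 57 to one value (staying below 93) to reach 378.

3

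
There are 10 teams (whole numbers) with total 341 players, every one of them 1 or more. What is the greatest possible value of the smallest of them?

34

If every one of the 10 were at least 35, the total would be at least 10 × 35 = 350 > 341.
Equality holds with 9 values of 34 and 1 value of 35.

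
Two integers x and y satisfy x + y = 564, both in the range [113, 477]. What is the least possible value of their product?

Since x + y is fixed, pushing one of them to its bound minimizes the product.
The extreme feasible split is x = 113, y = 451, giving xy = 50963.

50963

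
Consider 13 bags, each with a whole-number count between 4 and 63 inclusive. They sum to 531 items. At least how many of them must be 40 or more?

If only k of them are at least 40, the other 13 − k are at most 39, so the total is at most k·63 + (13 − k)·39.
This must reach 531, so k·63 + (13 − k)·39 ≥ 531, giving k ≥ 1.
Exactly 1 works: 1 value at 63 and 12 at 39 total 531.

1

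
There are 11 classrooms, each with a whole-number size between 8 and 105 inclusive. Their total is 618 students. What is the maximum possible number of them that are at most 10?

Each value at 10 or below falls at least 105 − 10 = 95 short of the ceiling 105.
The ceiling total is 11 × 105 = 1155, and we need 618, so at most ⌊(1155 − 618)/95⌋ = 5 can be that low.
k = 5 is achieved by 5 values at 10 and 6 at 105, total 680; lower one of the 105's by 62 (still > 10) to reach 618.

5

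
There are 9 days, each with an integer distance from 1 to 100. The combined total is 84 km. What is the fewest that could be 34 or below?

7

Each value above 34 is at least 35, contributing at least 35 − 1 = 34 above the floor 1.
The sum exceeds the floor total 9 by 75, so at most ⌊75/34⌋ = 2 exceed 34, and at least 7 are ≤ 34.
Exactly 7 works: 7 values at 1 and 2 at 35 total 77; raise one of the low values by 7 (still ≤ 34) to hit 84.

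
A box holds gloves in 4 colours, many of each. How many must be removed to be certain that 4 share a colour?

You could draw 3 of every colour without reaching 4 of any — 12 in all.
One more forces 4 of some colour, so 12 + 1 = 13.

13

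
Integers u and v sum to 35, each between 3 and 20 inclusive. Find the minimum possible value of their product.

uv = u(35 − u) is concave in u, so over [15, 20] it is minimized at an endpoint.
The extreme feasible split is u = 15, v = 20, giving uv = 300.

300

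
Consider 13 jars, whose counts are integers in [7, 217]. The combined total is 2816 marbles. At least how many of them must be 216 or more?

11

If only k of them are at least 216, the other 13 − k are at most 215, so the total is at most k·217 + (13 − k)·215.
This must reach 2816, so k·217 + (13 − k)·215 ≥ 2816, giving k ≥ 11.
Exactly 11 works: 11 values at 217 and 2 at 215 total 2817; lower one of the high values by 1 (still ≥ 216) to hit 2816.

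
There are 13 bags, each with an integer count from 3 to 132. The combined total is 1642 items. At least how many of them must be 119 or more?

8

If only k of them are at least 119, the other 13 − k are at most 118, so the total is at most k·132 + (13 − k)·118.
This must reach 1642, so k·132 + (13 − k)·118 ≥ 1642, giving k ≥ 8.
Exactly 8 works: 8 values at 132 and 5 at 118 total 1646; lower one of the high values by 4 (still ≥ 119) to hit 1642.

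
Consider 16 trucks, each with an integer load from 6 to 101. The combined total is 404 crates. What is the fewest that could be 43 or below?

8

Let j be the number exceeding 43. Then the total is ≥ 44·j + 6·(16 − j) = 96 + 38j.
So 38j ≤ 308 and j ≤ 8; hence at least 16 − 8 = 8 are ≤ 43.
Exactly 8 works: 8 values at 6 and 8 at 44 total 400; raise one of the low values by 4 (still ≤ 43) to hit 404.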